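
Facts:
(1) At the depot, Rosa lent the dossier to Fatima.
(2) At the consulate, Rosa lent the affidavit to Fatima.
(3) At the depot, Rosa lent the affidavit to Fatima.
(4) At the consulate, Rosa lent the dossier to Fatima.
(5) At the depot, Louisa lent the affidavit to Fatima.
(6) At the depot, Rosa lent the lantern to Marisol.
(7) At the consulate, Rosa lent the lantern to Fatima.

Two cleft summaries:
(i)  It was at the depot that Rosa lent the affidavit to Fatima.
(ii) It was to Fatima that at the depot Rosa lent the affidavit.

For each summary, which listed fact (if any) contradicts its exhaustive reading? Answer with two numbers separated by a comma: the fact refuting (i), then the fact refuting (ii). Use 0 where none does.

(i): focus "at the depot". Looking for Rosa as agent and the affidavit as thing and Fatima as recipient with some other setting — fact (2) has at the consulate there. Refuted.
(ii): focus "Fatima". No fact shares Rosa as agent and the affidavit as thing and at the depot as setting with a different recipient. 0.

2, 0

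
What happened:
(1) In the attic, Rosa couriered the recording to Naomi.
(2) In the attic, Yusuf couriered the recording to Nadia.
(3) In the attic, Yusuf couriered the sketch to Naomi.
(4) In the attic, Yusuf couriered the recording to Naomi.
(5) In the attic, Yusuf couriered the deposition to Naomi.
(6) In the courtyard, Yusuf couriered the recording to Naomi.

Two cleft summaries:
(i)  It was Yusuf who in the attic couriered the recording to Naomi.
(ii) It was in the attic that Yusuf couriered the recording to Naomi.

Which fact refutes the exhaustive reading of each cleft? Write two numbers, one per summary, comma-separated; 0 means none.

1, 6

(i): focus "Yusuf". Looking for the recording as thing and Naomi as recipient and in the attic as setting with some other agent — fact (1) has Rosa there. Refuted.
(ii): focus "in the attic". Looking for Yusuf as agent and the recording as thing and Naomi as recipient with some other setting — fact (6) has in the courtyard there. Refuted.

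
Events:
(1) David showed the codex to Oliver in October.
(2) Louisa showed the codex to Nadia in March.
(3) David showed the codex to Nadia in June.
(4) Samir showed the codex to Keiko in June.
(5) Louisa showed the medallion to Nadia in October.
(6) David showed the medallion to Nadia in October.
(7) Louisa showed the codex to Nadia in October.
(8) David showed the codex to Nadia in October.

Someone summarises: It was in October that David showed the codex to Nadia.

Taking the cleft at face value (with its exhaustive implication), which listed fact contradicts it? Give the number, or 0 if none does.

3

Focus of the cleft: "in October" (the setting). Presupposed background: agent = David, thing = the codex, recipient = Nadia.
Exhaustivity: in October is the only setting satisfying that background.
Fact (3) shares the background but with setting = in June; exhaustivity is violated.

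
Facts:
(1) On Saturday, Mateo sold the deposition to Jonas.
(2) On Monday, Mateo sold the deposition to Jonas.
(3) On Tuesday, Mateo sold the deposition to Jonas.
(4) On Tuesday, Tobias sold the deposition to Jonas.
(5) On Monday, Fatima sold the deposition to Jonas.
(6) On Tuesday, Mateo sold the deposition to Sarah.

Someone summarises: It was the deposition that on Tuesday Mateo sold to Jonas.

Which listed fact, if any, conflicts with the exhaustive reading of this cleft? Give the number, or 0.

0

The cleft puts "the deposition" in focus and presupposes the open proposition with agent = Mateo, recipient = Jonas, setting = on Tuesday.
Exhaustivity: the deposition is the only thing satisfying that background.
Every other fact differs from the presupposition on some backgrounded slot, so none challenges the exhaustivity.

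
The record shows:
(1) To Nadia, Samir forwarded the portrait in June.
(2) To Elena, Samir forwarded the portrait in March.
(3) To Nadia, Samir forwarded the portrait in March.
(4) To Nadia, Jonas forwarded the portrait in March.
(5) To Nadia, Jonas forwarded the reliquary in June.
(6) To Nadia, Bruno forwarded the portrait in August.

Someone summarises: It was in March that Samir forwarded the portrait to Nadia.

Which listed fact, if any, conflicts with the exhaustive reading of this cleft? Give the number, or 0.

1

The cleft puts "in March" in focus and presupposes the open proposition with same agent, thing, recipient (Samir / the portrait / Nadia).
Exhaustivity: in March is the only setting satisfying that background.
But fact (1) also has same agent, thing, recipient (Samir / the portrait / Nadia), with setting = in June — so the exhaustive reading fails.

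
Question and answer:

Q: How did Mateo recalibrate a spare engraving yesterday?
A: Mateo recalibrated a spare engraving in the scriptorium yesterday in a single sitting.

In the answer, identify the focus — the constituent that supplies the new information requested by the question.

in a single sitting

The wh-word "how" asks about the manner.
In the answer, "Mateo", "a spare engraving" and "yesterday" are given — repeated from the question.
"in the scriptorium" is also new, but it specifies the location, which is not what the question asks about — so it is not the focus.
The constituent filling the manner gap is "in a single sitting"; that is the focus.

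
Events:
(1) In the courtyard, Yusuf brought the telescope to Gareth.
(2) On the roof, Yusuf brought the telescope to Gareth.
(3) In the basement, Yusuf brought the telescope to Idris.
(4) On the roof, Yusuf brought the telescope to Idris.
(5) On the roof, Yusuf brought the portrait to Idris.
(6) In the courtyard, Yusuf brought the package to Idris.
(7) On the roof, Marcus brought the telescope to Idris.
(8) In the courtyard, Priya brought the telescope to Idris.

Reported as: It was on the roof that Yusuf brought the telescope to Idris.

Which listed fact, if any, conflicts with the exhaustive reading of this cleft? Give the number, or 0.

3

Focus of the cleft: "on the roof" (the setting). Presupposed background: same agent, thing, recipient (Yusuf / the telescope / Idris).
Exhaustivity: on the roof is the only setting satisfying that background.
But fact (3) also has same agent, thing, recipient (Yusuf / the telescope / Idris), with setting = in the basement — so the exhaustive reading fails.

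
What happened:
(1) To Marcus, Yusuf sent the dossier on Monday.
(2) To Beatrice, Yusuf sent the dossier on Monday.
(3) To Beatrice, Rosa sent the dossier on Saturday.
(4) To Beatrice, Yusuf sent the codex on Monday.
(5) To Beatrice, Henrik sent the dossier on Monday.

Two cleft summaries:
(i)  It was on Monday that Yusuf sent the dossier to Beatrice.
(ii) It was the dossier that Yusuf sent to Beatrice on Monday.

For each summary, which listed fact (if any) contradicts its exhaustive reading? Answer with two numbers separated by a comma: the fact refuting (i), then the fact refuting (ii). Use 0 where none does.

(i): focus "on Monday". No fact shares same agent, thing, recipient (Yusuf / the dossier / Beatrice) with a different setting. 0.
(ii): focus "the dossier". Looking for same agent, recipient, setting (Yusuf / Beatrice / on Monday) with some other thing — fact (4) has the codex there. Refuted.

0, 4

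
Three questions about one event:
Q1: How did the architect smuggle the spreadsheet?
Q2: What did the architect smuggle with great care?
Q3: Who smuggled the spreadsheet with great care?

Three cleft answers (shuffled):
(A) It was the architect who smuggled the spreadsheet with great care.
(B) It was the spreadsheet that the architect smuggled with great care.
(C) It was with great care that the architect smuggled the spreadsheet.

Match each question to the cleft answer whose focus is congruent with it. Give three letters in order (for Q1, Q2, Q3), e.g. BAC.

Q1 asks about the manner; cleft (C) focuses "with great care", which is the manner — so Q1 → C.
Q2 asks about the direct object; cleft (B) focuses "the spreadsheet", which is the direct object — so Q2 → B.
Q3 asks about the subject (agent); cleft (A) focuses "the architect", which is the subject (agent) — so Q3 → A.
Mapping: Q1→C, Q2→B, Q3→A.

CBA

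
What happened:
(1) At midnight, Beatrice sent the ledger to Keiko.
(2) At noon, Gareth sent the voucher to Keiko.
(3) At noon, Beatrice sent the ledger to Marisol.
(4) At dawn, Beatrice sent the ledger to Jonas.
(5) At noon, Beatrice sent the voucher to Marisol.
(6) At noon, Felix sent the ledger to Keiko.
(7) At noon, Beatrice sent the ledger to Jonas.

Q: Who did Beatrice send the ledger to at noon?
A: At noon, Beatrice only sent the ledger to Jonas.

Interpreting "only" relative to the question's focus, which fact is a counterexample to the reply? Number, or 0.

Answering "Who did ... to ...?" puts focus on the recipient — here, "Jonas".
So "only" ranges over recipients; the rest (Beatrice as agent and the ledger as thing and at noon as setting) is presupposed.
Fact (3) keeps Beatrice as agent and the ledger as thing and at noon as setting but has recipient = Marisol; that refutes the reply.
(Fact (4) would refute a reading with focus on the setting — but that is not what the question asks.)

3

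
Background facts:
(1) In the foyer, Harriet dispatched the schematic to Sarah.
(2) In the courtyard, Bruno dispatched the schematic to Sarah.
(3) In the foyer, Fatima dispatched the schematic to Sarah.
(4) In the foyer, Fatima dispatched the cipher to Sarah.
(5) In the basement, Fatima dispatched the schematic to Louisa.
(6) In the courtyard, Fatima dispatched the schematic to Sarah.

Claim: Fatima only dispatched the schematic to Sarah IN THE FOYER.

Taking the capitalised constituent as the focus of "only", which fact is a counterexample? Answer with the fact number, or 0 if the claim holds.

6

Focus (in capitals) is "in the foyer" — the setting. "Only" excludes alternative settings while holding fixed agent = Fatima, thing = the schematic, recipient = Sarah.
Fact (6) shares the background but differs in setting (in the courtyard) — a counterexample.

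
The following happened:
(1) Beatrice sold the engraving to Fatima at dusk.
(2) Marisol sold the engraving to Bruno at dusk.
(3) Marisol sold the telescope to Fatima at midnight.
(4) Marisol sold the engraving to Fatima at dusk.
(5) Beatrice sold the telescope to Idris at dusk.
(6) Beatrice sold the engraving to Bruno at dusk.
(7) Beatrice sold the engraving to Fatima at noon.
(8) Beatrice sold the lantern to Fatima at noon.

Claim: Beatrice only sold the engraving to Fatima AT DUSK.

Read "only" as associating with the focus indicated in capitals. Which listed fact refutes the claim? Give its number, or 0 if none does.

The capitals mark "at dusk" as focus. So "only" rules out other settings, with the rest (agent = Beatrice, thing = the engraving, recipient = Fatima) as background.
Fact (7) shares the background but differs in setting (at noon) — a counterexample.

7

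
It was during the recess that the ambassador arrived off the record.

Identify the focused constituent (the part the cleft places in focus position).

In an it-cleft "It was X that/who ...", the clefted constituent X is the focus; the that/who-clause expresses the presupposed open proposition.
Here the focus is "during the recess". The backgrounded (presupposed) material includes "the ambassador" and "off the record".

during the recess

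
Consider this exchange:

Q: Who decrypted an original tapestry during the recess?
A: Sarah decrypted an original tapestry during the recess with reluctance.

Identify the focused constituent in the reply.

The wh-word "who" asks about the subject (agent).
In the answer, "an original tapestry" and "during the recess" are given — repeated from the question.
"with reluctance" is also new, but it specifies the manner, which is not what the question asks about — so it is not the focus.
The constituent filling the subject (agent) gap is "Sarah"; that is the focus.

Sarah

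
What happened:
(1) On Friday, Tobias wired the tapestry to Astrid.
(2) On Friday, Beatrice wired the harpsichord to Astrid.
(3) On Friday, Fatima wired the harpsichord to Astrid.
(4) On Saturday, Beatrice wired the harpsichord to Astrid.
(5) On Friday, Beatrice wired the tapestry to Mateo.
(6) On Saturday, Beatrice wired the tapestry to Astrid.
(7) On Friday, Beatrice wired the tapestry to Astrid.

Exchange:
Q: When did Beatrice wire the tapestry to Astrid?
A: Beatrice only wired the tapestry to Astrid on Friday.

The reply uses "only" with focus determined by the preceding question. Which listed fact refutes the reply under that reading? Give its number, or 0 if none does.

The question "When did ...?" targets the setting, so in the reply the focus falls on "on Friday".
"Only" then excludes alternative settings while the background — Beatrice as agent and the tapestry as thing and Astrid as recipient — is held fixed.
Fact (6) shares the background with a different setting (on Saturday) — counterexample.
(Fact (5) would refute a reading with focus on the recipient — but that is not what the question asks.)

6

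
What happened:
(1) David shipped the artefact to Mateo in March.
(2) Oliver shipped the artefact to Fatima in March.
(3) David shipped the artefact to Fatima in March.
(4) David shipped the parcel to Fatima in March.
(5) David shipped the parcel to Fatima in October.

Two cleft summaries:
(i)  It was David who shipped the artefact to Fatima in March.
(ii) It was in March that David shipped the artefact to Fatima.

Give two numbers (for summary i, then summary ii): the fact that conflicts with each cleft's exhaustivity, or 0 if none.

2, 0

(i): focus "David". Looking for same thing, recipient, setting (the artefact / Fatima / in March) with some other agent — fact (2) has Oliver there. Refuted.
(ii): focus "in March". No fact shares same agent, thing, recipient (David / the artefact / Fatima) with a different setting. 0.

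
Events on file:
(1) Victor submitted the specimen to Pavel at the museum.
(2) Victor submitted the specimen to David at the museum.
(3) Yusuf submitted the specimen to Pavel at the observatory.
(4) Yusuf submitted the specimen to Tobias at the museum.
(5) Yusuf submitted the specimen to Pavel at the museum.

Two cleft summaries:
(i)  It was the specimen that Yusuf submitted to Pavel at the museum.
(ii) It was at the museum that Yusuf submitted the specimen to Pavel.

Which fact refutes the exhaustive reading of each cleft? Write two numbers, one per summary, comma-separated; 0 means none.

0, 3

(i): focus "the specimen". No fact shares same agent, recipient, setting (Yusuf / Pavel / at the museum) with a different thing. 0.
(ii): focus "at the museum". Looking for same agent, thing, recipient (Yusuf / the specimen / Pavel) with some other setting — fact (3) has at the observatory there. Refuted.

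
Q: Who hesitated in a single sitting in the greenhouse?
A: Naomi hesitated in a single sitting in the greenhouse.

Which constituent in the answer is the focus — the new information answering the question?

The wh-word "who" asks about the subject (agent).
In the answer, "in a single sitting" and "in the greenhouse" are given — repeated from the question.
The constituent filling the subject (agent) gap is "Naomi"; that is the focus and would carry nuclear stress.

Naomi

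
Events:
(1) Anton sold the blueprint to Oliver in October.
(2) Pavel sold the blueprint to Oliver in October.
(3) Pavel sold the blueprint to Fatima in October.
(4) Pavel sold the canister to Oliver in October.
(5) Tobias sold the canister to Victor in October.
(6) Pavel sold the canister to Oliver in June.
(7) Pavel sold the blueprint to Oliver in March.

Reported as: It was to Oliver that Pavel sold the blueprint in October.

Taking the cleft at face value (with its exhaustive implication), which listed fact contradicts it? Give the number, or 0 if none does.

Focus of the cleft: "Oliver" (the recipient). Presupposed background: agent = Pavel, thing = the blueprint, setting = in October.
The exhaustive reading says no other recipient fits that background.
Fact (3) shares the background but with recipient = Fatima; exhaustivity is violated.

3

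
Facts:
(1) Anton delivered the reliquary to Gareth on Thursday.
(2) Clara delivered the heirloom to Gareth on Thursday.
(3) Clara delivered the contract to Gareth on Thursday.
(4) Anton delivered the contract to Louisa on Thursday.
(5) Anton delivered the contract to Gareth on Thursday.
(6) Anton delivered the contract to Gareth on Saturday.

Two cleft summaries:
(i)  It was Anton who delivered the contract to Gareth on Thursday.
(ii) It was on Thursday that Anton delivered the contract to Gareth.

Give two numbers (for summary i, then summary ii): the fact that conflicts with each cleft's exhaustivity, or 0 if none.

(i): focus "Anton". Looking for same thing, recipient, setting (the contract / Gareth / on Thursday) with some other agent — fact (3) has Clara there. Refuted.
(ii): focus "on Thursday". Looking for same agent, thing, recipient (Anton / the contract / Gareth) with some other setting — fact (6) has on Saturday there. Refuted.

3, 6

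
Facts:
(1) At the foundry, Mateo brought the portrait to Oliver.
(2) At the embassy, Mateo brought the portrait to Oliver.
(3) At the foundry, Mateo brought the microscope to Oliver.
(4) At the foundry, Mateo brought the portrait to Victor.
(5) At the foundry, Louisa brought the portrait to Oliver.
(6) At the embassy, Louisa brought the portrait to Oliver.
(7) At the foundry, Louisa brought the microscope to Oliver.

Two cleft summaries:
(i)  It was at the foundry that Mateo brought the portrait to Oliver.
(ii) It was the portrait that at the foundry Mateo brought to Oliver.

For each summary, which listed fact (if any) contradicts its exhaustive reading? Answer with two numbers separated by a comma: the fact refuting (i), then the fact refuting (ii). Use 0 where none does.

(i): focus "at the foundry". Looking for same agent, thing, recipient (Mateo / the portrait / Oliver) with some other setting — fact (2) has at the embassy there. Refuted.
(ii): focus "the portrait". Looking for same agent, recipient, setting (Mateo / Oliver / at the foundry) with some other thing — fact (3) has the microscope there. Refuted.

2, 3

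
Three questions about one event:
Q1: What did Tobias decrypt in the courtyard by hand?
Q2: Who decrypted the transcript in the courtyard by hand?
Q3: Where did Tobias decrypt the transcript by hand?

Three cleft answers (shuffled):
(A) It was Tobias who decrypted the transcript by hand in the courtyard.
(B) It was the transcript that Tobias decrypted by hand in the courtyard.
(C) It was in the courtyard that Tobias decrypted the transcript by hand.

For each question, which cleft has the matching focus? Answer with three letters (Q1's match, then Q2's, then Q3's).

BAC

Q1 asks about the direct object; cleft (B) focuses "the transcript", which is the direct object — so Q1 → B.
Q2 asks about the subject (agent); cleft (A) focuses "Tobias", which is the subject (agent) — so Q2 → A.
Q3 asks about the location; cleft (C) focuses "in the courtyard", which is the location — so Q3 → C.
Mapping: Q1→B, Q2→A, Q3→C.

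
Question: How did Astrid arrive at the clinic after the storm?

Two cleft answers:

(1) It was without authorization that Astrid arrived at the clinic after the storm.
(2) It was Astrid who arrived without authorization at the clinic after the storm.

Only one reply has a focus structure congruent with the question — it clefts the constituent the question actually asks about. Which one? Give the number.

The question word "how" targets the manner.
Option (1) clefts "without authorization" — that matches what the question asks about.
Option (2) clefts "Astrid" — the subject (agent), not what was asked.
So the congruent reply is (1).

1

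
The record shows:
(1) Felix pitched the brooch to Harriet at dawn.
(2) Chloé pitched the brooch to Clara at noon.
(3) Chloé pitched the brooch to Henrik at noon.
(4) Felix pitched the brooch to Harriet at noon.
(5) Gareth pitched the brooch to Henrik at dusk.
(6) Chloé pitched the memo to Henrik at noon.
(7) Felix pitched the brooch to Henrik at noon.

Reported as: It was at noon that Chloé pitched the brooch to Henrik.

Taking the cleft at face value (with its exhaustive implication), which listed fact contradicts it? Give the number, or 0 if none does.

0

Focus of the cleft: "at noon" (the setting). Presupposed background: agent = Chloé, thing = the brooch, recipient = Henrik.
The exhaustive reading says no other setting fits that background.
Every other fact differs from the presupposition on some backgrounded slot, so none challenges the exhaustivity.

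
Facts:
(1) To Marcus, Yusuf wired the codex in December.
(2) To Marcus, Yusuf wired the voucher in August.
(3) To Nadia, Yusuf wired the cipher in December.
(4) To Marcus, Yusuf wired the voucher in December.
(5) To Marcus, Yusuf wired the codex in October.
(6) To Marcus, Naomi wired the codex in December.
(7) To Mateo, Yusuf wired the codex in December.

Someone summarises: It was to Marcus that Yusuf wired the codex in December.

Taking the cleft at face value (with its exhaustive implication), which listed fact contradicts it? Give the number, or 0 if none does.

7

The cleft puts "Marcus" in focus and presupposes the open proposition with same agent, thing, setting (Yusuf / the codex / in December).
Exhaustivity: Marcus is the only recipient satisfying that background.
Fact (7) shares the background but with recipient = Mateo; exhaustivity is violated.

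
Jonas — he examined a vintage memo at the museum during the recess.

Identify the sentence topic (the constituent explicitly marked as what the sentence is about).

The construction explicitly marks "Jonas" as what the sentence is about — the topic.
The remainder of the clause is the comment (what is said about the topic).

Jonas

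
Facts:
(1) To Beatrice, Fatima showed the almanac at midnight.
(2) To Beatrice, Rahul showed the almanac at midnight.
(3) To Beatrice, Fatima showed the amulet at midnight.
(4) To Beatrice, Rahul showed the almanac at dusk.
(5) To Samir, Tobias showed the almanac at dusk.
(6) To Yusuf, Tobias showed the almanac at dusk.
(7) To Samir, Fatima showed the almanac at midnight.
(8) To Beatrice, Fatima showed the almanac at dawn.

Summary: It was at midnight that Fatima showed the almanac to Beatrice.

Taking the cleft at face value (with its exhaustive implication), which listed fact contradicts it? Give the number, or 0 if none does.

8

The cleft puts "at midnight" in focus and presupposes the open proposition with Fatima as agent and the almanac as thing and Beatrice as recipient.
The exhaustive reading says no other setting fits that background.
Fact (8) shares the background but with setting = at dawn; exhaustivity is violated.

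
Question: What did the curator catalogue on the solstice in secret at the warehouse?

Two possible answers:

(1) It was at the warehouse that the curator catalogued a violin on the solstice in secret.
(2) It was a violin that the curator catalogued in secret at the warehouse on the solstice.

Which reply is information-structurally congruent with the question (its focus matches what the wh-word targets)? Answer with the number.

The question word "what" targets the direct object.
Option (1) clefts "at the warehouse" — the location, not what was asked.
Option (2) clefts "a violin" — that matches what the question asks about.
So the congruent reply is (2).

2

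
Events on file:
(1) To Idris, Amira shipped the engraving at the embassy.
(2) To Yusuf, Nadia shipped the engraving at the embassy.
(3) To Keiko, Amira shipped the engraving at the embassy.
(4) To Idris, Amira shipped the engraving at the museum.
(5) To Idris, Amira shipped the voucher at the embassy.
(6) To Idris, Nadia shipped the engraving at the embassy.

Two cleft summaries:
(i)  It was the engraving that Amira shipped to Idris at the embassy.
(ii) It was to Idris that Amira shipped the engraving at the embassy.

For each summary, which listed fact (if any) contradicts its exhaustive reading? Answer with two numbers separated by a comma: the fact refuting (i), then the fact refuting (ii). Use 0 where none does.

(i): focus "the engraving". Looking for agent = Amira, recipient = Idris, setting = at the embassy with some other thing — fact (5) has the voucher there. Refuted.
(ii): focus "Idris". Looking for agent = Amira, thing = the engraving, setting = at the embassy with some other recipient — fact (3) has Keiko there. Refuted.

5, 3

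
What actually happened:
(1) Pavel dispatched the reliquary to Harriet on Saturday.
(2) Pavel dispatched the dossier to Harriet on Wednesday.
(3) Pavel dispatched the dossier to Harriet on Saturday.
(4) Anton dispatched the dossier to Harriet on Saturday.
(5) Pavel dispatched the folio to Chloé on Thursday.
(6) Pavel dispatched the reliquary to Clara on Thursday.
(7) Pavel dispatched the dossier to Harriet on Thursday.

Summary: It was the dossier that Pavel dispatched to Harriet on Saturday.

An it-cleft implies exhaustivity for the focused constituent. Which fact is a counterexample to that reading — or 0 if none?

1

The cleft puts "the dossier" in focus and presupposes the open proposition with same agent, recipient, setting (Pavel / Harriet / on Saturday).
Exhaustivity: the dossier is the only thing satisfying that background.
But fact (1) also has same agent, recipient, setting (Pavel / Harriet / on Saturday), with thing = the reliquary — so the exhaustive reading fails.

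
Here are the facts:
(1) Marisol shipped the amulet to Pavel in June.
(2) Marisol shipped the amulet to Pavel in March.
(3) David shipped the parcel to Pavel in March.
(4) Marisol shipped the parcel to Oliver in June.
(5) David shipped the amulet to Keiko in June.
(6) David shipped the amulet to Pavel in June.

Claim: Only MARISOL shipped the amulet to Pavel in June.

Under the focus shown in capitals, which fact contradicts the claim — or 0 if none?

The capitals mark "Marisol" as focus. So "only" rules out other agents, with the rest (same thing, recipient, setting (the amulet / Pavel / in June)) as background.
Fact (6) matches on same thing, recipient, setting (the amulet / Pavel / in June), but has agent = David instead. That refutes the claim.

6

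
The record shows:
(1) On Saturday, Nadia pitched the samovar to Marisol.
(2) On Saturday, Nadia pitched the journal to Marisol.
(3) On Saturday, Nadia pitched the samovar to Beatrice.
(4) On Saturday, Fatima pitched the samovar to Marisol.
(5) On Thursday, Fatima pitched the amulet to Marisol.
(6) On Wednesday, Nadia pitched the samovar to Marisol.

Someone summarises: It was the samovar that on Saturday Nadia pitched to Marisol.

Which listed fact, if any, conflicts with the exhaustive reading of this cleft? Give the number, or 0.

2

The cleft puts "the samovar" in focus and presupposes the open proposition with same agent, recipient, setting (Nadia / Marisol / on Saturday).
The exhaustive reading says no other thing fits that background.
Fact (2) shares the background but with thing = the journal; exhaustivity is violated.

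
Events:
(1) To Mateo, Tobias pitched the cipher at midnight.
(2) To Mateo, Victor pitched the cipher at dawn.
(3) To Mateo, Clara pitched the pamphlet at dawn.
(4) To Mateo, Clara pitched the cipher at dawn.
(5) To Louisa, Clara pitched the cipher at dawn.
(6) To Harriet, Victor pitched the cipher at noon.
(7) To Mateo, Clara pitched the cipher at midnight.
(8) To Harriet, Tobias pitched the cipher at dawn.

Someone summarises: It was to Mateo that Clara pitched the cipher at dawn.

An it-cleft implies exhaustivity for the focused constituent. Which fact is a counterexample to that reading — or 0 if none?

The cleft puts "Mateo" in focus and presupposes the open proposition with same agent, thing, setting (Clara / the cipher / at dawn).
Exhaustivity: Mateo is the only recipient satisfying that background.
Fact (5) shares the background but with recipient = Louisa; exhaustivity is violated.

5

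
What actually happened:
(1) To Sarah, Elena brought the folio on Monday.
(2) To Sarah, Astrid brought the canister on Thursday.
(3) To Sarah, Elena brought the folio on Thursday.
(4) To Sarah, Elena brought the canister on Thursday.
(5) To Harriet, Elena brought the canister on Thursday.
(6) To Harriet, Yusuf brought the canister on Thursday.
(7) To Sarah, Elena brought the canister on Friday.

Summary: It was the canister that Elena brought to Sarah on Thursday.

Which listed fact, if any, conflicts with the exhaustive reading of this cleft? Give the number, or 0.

3

The cleft puts "the canister" in focus and presupposes the open proposition with Elena as agent and Sarah as recipient and on Thursday as setting.
Exhaustivity: the canister is the only thing satisfying that background.
Fact (3) shares the background but with thing = the folio; exhaustivity is violated.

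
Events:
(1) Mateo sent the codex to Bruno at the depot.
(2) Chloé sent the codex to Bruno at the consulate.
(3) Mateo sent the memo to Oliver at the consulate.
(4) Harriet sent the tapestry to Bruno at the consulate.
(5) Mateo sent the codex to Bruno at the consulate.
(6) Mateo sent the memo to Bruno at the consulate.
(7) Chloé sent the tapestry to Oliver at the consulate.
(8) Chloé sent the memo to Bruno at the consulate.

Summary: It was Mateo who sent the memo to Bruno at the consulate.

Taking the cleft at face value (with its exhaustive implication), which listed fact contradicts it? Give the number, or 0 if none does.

The cleft puts "Mateo" in focus and presupposes the open proposition with thing = the memo, recipient = Bruno, setting = at the consulate.
Exhaustivity: Mateo is the only agent satisfying that background.
But fact (8) also has thing = the memo, recipient = Bruno, setting = at the consulate, with agent = Chloé — so the exhaustive reading fails.

8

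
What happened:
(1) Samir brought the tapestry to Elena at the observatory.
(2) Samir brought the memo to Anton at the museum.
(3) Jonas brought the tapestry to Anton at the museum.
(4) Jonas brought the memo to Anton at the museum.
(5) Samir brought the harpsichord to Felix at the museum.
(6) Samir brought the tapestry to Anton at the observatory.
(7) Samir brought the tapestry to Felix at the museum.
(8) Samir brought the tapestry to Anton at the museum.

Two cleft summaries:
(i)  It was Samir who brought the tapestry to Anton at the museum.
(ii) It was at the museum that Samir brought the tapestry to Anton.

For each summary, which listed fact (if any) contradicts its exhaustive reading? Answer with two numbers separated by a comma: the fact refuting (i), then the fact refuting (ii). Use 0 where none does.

3, 6

(i): focus "Samir". Looking for same thing, recipient, setting (the tapestry / Anton / at the museum) with some other agent — fact (3) has Jonas there. Refuted.
(ii): focus "at the museum". Looking for same agent, thing, recipient (Samir / the tapestry / Anton) with some other setting — fact (6) has at the observatory there. Refuted.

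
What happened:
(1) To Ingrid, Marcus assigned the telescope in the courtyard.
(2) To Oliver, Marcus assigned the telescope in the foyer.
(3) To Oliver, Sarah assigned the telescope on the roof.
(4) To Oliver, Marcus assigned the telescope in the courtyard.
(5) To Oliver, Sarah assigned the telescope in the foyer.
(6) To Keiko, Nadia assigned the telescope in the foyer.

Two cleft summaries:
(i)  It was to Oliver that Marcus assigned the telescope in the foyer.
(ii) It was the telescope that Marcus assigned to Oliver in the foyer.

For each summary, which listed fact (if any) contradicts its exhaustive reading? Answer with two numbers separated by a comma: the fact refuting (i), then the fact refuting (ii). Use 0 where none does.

0, 0

(i): focus "Oliver". No fact shares same agent, thing, setting (Marcus / the telescope / in the foyer) with a different recipient. 0.
(ii): focus "the telescope". No fact shares same agent, recipient, setting (Marcus / Oliver / in the foyer) with a different thing. 0.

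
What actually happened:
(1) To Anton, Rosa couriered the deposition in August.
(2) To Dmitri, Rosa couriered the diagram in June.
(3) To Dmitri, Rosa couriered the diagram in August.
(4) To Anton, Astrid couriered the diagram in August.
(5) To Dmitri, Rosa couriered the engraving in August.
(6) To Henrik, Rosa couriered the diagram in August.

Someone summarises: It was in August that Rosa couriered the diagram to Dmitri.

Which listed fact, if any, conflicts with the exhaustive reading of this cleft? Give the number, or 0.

2

Focus of the cleft: "in August" (the setting). Presupposed background: Rosa as agent and the diagram as thing and Dmitri as recipient.
Exhaustivity: in August is the only setting satisfying that background.
Fact (2) shares the background but with setting = in June; exhaustivity is violated.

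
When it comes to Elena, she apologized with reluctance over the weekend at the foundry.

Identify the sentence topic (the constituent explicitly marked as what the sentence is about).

Elena

The construction explicitly marks "Elena" as what the sentence is about — the topic.
The remainder of the clause is the comment (what is said about the topic).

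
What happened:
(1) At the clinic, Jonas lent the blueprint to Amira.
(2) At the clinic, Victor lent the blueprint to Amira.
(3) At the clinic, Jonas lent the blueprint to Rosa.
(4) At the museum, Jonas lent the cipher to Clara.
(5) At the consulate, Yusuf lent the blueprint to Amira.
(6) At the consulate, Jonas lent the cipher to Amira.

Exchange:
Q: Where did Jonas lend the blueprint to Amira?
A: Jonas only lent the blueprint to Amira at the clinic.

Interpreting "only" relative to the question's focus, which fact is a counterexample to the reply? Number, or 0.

0

Answering "Where did ...?" puts focus on the setting — here, "at the clinic".
So "only" ranges over settings; the rest (same agent, thing, recipient (Jonas / the blueprint / Amira)) is presupposed.
No fact keeps same agent, thing, recipient (Jonas / the blueprint / Amira) while changing the setting; every other fact differs on something backgrounded. The reply stands.
(Fact (3) would refute a reading with focus on the recipient — but that is not what the question asks.)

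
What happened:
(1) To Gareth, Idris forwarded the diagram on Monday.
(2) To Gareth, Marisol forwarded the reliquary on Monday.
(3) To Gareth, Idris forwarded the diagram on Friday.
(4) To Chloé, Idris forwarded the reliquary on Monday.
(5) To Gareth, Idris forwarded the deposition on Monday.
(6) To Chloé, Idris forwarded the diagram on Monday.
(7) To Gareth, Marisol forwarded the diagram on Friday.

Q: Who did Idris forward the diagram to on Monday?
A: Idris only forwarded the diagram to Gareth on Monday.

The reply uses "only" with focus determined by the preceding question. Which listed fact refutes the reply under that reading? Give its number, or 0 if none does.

6

Answering "Who did ... to ...?" puts focus on the recipient — here, "Gareth".
"Only" then excludes alternative recipients while the background — agent = Idris, thing = the diagram, setting = on Monday — is held fixed.
Fact (6) keeps agent = Idris, thing = the diagram, setting = on Monday but has recipient = Chloé; that refutes the reply.
(Fact (5) would refute a reading with focus on the thing — but that is not what the question asks.)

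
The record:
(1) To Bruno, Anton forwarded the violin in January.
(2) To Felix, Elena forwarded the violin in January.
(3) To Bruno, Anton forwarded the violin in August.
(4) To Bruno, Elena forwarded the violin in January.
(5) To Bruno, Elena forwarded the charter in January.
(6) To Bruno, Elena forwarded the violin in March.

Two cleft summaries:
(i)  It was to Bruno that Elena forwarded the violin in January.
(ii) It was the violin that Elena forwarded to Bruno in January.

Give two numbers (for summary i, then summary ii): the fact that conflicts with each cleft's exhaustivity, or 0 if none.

2, 5

(i): focus "Bruno". Looking for Elena as agent and the violin as thing and in January as setting with some other recipient — fact (2) has Felix there. Refuted.
(ii): focus "the violin". Looking for Elena as agent and Bruno as recipient and in January as setting with some other thing — fact (5) has the charter there. Refuted.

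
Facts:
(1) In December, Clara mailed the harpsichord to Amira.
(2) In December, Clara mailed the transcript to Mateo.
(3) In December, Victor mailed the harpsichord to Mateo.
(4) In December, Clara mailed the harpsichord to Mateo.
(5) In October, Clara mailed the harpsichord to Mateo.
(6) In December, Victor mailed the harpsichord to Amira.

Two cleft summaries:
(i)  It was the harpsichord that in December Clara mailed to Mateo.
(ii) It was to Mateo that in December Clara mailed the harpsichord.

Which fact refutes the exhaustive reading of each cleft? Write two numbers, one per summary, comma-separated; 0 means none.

Summary (i) focuses "the harpsichord" (the thing); background same agent, recipient, setting (Clara / Mateo / in December). Fact (2) matches that background with thing = the transcript — refutes (i).
Summary (ii) focuses "Mateo" (the recipient); background same agent, thing, setting (Clara / the harpsichord / in December). Fact (1) matches that background with recipient = Amira — refutes (ii).

2, 1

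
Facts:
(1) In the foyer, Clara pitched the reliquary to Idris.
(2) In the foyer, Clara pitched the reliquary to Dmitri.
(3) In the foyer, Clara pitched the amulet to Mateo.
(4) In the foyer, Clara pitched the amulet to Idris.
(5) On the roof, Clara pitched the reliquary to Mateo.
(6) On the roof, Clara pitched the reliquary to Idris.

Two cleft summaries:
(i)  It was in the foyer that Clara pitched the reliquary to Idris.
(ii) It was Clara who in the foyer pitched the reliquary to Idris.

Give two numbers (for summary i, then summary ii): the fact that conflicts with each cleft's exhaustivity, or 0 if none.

6, 0

(i): focus "in the foyer". Looking for same agent, thing, recipient (Clara / the reliquary / Idris) with some other setting — fact (6) has on the roof there. Refuted.
(ii): focus "Clara". No fact shares same thing, recipient, setting (the reliquary / Idris / in the foyer) with a different agent. 0.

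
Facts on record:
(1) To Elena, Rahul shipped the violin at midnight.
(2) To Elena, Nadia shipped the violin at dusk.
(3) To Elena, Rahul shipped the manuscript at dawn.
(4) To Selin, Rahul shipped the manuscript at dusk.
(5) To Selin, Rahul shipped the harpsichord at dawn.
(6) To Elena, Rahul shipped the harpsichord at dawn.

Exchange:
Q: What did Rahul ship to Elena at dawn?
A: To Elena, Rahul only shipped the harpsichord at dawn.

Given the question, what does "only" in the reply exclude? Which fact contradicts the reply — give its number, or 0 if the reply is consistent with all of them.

Answering "What did ...?" puts focus on the thing — here, "the harpsichord".
So "only" ranges over things; the rest (Rahul as agent and Elena as recipient and at dawn as setting) is presupposed.
Fact (3) keeps Rahul as agent and Elena as recipient and at dawn as setting but has thing = the manuscript; that refutes the reply.
(Fact (5) would refute a reading with focus on the recipient — but that is not what the question asks.)

3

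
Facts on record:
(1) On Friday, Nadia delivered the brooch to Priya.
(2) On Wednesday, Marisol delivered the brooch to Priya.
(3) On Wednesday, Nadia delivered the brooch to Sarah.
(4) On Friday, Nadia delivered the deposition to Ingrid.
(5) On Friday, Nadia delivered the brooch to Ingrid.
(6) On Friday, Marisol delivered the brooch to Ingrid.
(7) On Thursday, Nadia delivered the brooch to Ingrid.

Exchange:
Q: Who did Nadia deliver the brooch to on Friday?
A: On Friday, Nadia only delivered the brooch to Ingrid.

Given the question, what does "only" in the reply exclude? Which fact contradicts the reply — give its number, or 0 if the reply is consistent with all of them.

Answering "Who did ... to ...?" puts focus on the recipient — here, "Ingrid".
So "only" ranges over recipients; the rest (same agent, thing, setting (Nadia / the brooch / on Friday)) is presupposed.
Fact (1) keeps same agent, thing, setting (Nadia / the brooch / on Friday) but has recipient = Priya; that refutes the reply.
(Fact (4) would refute a reading with focus on the thing — but that is not what the question asks.)

1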